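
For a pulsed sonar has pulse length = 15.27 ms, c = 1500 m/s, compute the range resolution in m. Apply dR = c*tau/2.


11.4525 m


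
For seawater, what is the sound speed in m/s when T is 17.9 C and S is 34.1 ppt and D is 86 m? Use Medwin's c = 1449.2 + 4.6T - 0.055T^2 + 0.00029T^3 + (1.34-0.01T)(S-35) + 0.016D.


c = 1449.2 + 4.6*17.9 - 0.055*17.9^2 + 0.00029*17.9^3 + (1.34 - 0.01*17.9)*(34.1 - 35) + 0.016*86 = 1515.91

1515.91 m/s


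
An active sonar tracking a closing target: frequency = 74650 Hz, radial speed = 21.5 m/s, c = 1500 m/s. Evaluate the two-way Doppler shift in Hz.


2139.97 Hz


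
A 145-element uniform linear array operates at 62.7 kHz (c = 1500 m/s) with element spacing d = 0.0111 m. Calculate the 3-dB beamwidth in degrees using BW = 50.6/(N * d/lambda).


0.75 deg


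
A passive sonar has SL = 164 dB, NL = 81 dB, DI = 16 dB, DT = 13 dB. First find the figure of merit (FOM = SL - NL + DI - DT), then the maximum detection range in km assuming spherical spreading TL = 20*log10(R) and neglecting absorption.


Step 1: FOM = SL - NL + DI - DT = 164 - 81 + 16 - 13 = 86 dB
Step 2: at max range FOM = TL = 20*log10(R), so R = 10^(86/20) = 19952.62 m = 19.95 km

19.95 km


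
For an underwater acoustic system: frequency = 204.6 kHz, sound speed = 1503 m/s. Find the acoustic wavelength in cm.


0.73 cm


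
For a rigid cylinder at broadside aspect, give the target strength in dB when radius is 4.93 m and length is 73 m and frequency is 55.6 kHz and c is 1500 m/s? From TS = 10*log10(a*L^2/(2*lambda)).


56.87 dB


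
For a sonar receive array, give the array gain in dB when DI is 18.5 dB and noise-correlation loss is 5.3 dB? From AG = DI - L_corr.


13.2 dB


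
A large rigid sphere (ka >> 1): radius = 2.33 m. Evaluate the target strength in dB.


TS = 10*log10(2.33^2 / 4) = 10*log10(1.357225) = 1.33

1.33 dB


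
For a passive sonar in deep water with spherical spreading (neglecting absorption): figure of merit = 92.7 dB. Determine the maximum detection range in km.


At max range FOM = TL, so 20*log10(R) = 92.7
R = 10^(92.7/20) = 43151.91 m = 43.15 km

43.15 km


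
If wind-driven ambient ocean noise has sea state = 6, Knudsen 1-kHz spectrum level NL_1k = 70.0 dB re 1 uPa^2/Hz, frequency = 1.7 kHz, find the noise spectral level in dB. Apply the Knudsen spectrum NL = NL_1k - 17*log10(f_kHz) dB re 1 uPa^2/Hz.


NL = NL_1k - 17*log10(f_kHz) = 70.0 - 17*log10(1.7) = 70.0 - (3.92) = 66.08

66.08 dB


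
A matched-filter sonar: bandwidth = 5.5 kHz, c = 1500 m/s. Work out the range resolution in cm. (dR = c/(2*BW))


dR = c/(2*BW) = 1500 / (2 * 5.5e3) = 0.1364 m = 13.64 cm

13.64 cm


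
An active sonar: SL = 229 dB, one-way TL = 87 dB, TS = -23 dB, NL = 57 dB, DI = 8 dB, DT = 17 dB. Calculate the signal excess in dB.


SE = SL - 2*TL + TS - NL + DI - DT = 229 - 2*87 + (-23) - 57 + 8 - 17 = -34

-34 dB


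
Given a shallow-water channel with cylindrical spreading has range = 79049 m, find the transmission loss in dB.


48.98 dB


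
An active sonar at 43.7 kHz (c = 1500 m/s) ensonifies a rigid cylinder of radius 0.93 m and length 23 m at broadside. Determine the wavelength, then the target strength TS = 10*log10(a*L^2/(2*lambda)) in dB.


Step 1: lambda = c/f = 1500/43700 = 0.03432 m
Step 2: TS = 10*log10(a*L^2/(2*lambda)) = 10*log10(0.93*23^2/(2*0.03432)) = 38.55

38.55 dB


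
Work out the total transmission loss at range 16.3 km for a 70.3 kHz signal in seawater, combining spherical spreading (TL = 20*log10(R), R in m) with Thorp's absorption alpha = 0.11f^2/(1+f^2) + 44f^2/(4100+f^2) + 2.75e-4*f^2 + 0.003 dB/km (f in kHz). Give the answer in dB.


Step 1 (Thorp): alpha = 0.11*4942.09/(1+4942.09) + 44*4942.09/(4100+4942.09) + 2.75e-4*4942.09 + 0.003 = 25.5209 dB/km
Step 2: TL_spread = 20*log10(16300) = 84.24 dB
Step 3: TL_abs = alpha*R = 25.5209 * 16.3 = 415.99 dB
Step 4: TL_total = 84.24 + 415.99 = 500.23

500.23 dB


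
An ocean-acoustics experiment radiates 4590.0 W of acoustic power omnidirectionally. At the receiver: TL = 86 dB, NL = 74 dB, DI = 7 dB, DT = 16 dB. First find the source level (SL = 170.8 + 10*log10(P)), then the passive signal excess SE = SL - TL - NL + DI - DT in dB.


Step 1: SL = 170.8 + 10*log10(4590.0) = 207.42 dB
Step 2: SE = SL - TL - NL + DI - DT = 207.42 - 86 - 74 + 7 - 16 = 38.42

38.42 dB


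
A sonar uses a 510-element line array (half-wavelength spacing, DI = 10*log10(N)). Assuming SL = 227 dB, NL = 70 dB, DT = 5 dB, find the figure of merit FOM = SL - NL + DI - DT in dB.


Step 1: DI = 10*log10(510) = 27.08 dB
Step 2: FOM = SL - NL + DI - DT = 227 - 70 + 27.08 - 5 = 179.08

179.08 dB


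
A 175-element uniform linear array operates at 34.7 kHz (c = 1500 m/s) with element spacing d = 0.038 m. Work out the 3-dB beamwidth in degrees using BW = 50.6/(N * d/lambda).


0.33 deg


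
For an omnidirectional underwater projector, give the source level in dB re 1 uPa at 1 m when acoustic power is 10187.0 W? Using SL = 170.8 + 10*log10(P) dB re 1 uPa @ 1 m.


SL = 170.8 + 10*log10(10187.0) = 170.8 + 40.08 = 210.88

210.88 dB


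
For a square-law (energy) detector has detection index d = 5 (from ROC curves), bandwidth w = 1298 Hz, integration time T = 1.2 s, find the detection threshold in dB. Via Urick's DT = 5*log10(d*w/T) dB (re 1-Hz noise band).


DT = 5*log10(d*w/T) = 5*log10(5 * 1298 / 1.2) = 5*log10(5408.33) = 18.67

18.67 dB


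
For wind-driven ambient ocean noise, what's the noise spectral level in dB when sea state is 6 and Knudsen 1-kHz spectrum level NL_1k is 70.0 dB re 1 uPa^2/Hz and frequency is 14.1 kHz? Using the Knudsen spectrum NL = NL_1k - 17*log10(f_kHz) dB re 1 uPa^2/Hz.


50.46 dB


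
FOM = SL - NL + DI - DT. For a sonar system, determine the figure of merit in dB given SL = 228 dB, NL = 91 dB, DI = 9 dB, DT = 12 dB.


134 dB


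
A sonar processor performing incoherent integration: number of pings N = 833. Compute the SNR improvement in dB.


Gain = 5*log10(833) = 14.6

14.6 dB


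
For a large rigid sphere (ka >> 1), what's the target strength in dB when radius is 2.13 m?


TS = 10*log10(2.13^2 / 4) = 10*log10(1.134225) = 0.55

0.55 dB


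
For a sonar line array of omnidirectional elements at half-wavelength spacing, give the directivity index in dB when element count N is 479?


DI = 10*log10(479) = 26.8

26.8 dB


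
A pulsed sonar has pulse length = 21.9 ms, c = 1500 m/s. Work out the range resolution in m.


dR = c*tau/2 = 1500 * 21.9e-3 / 2 = 16.425

16.425 m


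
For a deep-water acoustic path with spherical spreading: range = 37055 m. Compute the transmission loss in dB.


91.38 dB


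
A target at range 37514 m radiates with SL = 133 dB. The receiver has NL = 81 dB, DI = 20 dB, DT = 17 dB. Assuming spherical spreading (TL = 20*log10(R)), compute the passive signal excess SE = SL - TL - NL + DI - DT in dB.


Step 1: TL = 20*log10(37514) = 91.48 dB
Step 2: SE = 133 - 91.48 - 81 + 20 - 17 = -36.48

-36.48 dB


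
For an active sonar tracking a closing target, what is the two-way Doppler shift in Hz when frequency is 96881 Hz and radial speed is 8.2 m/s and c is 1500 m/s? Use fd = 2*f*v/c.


fd = 2*f*v/c = 2 * 96881 * 8.2 / 1500 = 1059.23

1059.23 Hz


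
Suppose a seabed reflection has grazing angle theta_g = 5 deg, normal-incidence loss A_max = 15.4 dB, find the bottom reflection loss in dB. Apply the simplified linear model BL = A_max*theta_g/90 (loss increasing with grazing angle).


BL = A_max * theta_g / 90 = 15.4 * 5 / 90 = 0.86

0.86 dB


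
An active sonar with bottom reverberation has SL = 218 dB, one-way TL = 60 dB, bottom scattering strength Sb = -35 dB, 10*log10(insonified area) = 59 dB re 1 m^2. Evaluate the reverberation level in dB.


RL = SL - 2*TL + Sb + 10*log10(A) = 218 - 2*60 + (-35) + 59 = 122

122 dB


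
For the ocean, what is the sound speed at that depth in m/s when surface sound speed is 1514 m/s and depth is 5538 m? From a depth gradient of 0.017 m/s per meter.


1608.146 m/s


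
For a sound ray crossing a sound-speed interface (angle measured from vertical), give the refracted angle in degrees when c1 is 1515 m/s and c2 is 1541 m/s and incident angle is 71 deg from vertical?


74.1 deg


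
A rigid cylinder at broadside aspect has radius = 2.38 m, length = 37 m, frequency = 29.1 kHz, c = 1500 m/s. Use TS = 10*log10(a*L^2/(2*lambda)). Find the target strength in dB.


lambda = 1500/29100 = 0.05155 m
TS = 10*log10(2.38*37^2/(2*0.05155)) = 45.0

45.0 dB


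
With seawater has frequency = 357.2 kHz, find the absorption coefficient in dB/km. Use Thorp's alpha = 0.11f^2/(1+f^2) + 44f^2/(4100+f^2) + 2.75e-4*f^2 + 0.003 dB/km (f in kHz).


77.831 dB/km


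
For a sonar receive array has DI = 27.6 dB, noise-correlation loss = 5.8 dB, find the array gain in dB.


AG = DI - L_corr = 27.6 - 5.8 = 21.8

21.8 dB


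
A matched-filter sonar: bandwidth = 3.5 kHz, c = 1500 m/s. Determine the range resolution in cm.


dR = c/(2*BW) = 1500 / (2 * 3.5e3) = 0.2143 m = 21.43 cm

21.43 cm


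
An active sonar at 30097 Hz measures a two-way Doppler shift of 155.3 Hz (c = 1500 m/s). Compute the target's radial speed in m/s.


3.87 m/s


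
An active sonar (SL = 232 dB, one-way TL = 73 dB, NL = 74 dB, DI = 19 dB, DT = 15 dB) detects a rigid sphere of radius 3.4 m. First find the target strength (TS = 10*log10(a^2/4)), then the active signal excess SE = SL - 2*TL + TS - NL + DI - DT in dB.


Step 1: TS = 10*log10(3.4^2/4) = 4.61 dB
Step 2: SE = SL - 2*TL + TS - NL + DI - DT = 232 - 2*73 + (4.61) - 74 + 19 - 15 = 20.61

20.61 dB


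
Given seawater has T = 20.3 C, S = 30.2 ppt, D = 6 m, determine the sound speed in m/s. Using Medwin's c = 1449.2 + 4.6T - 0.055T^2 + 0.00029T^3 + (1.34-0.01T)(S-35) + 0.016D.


c = 1449.2 + 4.6*20.3 - 0.055*20.3^2 + 0.00029*20.3^3 + (1.34 - 0.01*20.3)*(30.2 - 35) + 0.016*6 = 1516.98

1516.98 m/s


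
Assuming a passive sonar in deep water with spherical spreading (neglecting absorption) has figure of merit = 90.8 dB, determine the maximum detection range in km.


At max range FOM = TL, so 20*log10(R) = 90.8
R = 10^(90.8/20) = 34673.69 m = 34.67 km

34.67 km


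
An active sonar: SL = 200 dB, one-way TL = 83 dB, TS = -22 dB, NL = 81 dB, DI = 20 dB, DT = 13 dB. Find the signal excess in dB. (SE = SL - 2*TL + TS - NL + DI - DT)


-62 dB


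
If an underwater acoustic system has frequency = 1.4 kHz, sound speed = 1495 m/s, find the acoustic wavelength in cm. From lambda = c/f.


lambda = c/f = 1495 / 1400 = 1.0679 m = 106.79 cm

106.79 cm


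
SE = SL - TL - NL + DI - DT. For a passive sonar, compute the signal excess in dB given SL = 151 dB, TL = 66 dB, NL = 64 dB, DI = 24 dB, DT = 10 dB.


35 dB


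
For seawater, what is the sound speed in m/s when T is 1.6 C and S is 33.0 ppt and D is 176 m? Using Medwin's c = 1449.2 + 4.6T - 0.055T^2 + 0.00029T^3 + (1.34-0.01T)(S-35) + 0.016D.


c = 1449.2 + 4.6*1.6 - 0.055*1.6^2 + 0.00029*1.6^3 + (1.34 - 0.01*1.6)*(33.0 - 35) + 0.016*176 = 1456.59

1456.59 m/s


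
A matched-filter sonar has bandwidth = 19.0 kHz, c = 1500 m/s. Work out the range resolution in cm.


dR = c/(2*BW) = 1500 / (2 * 19.0e3) = 0.0395 m = 3.95 cm

3.95 cm


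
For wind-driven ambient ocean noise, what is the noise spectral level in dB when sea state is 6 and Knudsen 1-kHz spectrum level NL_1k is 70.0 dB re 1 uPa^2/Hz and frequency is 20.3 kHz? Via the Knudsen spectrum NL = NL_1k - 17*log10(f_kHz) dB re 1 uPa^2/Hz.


47.77 dB


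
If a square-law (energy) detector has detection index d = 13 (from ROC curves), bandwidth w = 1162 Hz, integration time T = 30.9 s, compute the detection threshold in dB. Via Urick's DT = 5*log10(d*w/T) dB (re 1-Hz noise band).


DT = 5*log10(d*w/T) = 5*log10(13 * 1162 / 30.9) = 5*log10(488.87) = 13.45

13.45 dB


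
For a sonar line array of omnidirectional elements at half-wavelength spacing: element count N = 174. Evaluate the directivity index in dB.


22.41 dB


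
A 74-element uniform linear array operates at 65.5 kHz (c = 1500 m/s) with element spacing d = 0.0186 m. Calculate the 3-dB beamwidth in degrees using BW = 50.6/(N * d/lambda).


Step 1: lambda = 1500/65500 = 0.0229 m
Step 2: d/lambda = 0.0186/0.0229 = 0.8122
Step 3: BW = 50.6/(N * d/lambda) = 50.6/(74 * 0.8122) = 0.84

0.84 deg


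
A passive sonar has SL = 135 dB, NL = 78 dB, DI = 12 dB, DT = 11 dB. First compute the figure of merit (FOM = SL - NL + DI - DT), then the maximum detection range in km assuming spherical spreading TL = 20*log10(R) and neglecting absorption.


Step 1: FOM = SL - NL + DI - DT = 135 - 78 + 12 - 11 = 58 dB
Step 2: at max range FOM = TL = 20*log10(R), so R = 10^(58/20) = 794.33 m = 0.79 km

0.79 km


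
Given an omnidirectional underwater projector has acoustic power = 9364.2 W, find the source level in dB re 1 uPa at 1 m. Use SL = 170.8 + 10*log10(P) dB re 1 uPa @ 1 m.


SL = 170.8 + 10*log10(9364.2) = 170.8 + 39.71 = 210.51

210.51 dB


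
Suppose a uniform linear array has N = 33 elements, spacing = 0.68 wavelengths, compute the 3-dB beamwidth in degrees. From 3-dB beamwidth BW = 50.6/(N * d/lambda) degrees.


2.25 deg


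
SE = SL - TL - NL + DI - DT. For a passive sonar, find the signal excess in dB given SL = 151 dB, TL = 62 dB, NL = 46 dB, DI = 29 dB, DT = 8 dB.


64 dB


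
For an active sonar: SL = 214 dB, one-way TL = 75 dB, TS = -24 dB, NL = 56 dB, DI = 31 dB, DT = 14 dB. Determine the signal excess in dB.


SE = SL - 2*TL + TS - NL + DI - DT = 214 - 2*75 + (-24) - 56 + 31 - 14 = 1

1 dB


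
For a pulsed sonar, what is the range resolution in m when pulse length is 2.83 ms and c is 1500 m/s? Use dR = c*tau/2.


dR = c*tau/2 = 1500 * 2.83e-3 / 2 = 2.1225

2.1225 m


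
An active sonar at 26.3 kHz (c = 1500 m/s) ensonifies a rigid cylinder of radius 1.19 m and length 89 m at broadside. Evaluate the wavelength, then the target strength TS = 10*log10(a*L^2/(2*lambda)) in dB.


Step 1: lambda = c/f = 1500/26300 = 0.05703 m
Step 2: TS = 10*log10(a*L^2/(2*lambda)) = 10*log10(1.19*89^2/(2*0.05703)) = 49.17

49.17 dB


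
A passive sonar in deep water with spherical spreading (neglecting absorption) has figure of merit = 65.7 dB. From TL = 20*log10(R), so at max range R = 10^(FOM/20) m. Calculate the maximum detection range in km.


1.93 km


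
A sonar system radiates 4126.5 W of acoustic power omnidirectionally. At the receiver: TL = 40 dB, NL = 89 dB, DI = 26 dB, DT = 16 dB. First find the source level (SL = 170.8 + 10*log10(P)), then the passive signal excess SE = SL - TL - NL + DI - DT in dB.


Step 1: SL = 170.8 + 10*log10(4126.5) = 206.96 dB
Step 2: SE = SL - TL - NL + DI - DT = 206.96 - 40 - 89 + 26 - 16 = 87.96

87.96 dB


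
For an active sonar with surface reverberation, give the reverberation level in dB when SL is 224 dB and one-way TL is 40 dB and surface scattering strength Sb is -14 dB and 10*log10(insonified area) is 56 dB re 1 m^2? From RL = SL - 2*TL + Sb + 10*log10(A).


RL = SL - 2*TL + Sb + 10*log10(A) = 224 - 2*40 + (-14) + 56 = 186

186 dB


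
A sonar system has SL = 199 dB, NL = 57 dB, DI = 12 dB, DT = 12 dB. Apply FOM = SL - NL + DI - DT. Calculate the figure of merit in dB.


FOM = SL - NL + DI - DT = 199 - 57 + 12 - 12 = 142

142 dB


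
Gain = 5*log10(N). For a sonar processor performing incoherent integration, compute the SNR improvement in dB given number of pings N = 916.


Gain = 5*log10(916) = 14.81

14.81 dB


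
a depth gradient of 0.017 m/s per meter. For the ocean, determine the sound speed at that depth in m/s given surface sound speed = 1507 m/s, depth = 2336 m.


c = 1507 + 0.017 * 2336 = 1546.712

1546.712 m/s


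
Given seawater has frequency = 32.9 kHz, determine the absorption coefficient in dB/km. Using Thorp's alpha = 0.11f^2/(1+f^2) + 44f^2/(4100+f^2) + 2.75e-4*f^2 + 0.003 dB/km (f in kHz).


f^2 = 1082.41
alpha = 0.11*1082.41/(1+1082.41) + 44*1082.41/(4100+1082.41) + 2.75e-4*1082.41 + 0.003 = 9.601

9.601 dB/km


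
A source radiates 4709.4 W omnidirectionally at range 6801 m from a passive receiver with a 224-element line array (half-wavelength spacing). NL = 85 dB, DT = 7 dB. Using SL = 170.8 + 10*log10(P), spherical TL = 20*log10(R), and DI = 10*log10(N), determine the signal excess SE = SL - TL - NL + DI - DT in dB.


Step 1: SL = 170.8 + 10*log10(4709.4) = 207.53 dB
Step 2: TL = 20*log10(6801) = 76.65 dB
Step 3: DI = 10*log10(224) = 23.5 dB
Step 4: SE = SL - TL - NL + DI - DT = 207.53 - 76.65 - 85 + 23.5 - 7 = 62.38

62.38 dB


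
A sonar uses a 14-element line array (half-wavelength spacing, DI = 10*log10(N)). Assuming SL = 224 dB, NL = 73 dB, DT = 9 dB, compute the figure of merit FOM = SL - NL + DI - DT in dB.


Step 1: DI = 10*log10(14) = 11.46 dB
Step 2: FOM = SL - NL + DI - DT = 224 - 73 + 11.46 - 9 = 153.46

153.46 dB


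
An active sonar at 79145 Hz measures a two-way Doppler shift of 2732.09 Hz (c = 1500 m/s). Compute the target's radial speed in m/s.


From fd = 2*f*v/c, v = c*fd/(2*f) = 1500 * 2732.09 / (2*79145) = 25.89

25.89 m/s


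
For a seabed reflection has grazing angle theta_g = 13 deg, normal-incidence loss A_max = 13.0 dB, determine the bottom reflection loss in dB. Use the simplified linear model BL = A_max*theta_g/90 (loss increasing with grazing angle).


BL = A_max * theta_g / 90 = 13.0 * 13 / 90 = 1.88

1.88 dB


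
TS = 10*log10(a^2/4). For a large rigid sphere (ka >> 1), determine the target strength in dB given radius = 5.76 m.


9.19 dB


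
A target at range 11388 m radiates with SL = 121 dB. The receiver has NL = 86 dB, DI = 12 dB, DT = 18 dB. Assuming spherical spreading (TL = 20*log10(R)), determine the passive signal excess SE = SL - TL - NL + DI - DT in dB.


Step 1: TL = 20*log10(11388) = 81.13 dB
Step 2: SE = 121 - 81.13 - 86 + 12 - 18 = -52.13

-52.13 dB


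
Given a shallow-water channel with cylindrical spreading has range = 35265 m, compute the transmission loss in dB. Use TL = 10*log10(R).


45.47 dB


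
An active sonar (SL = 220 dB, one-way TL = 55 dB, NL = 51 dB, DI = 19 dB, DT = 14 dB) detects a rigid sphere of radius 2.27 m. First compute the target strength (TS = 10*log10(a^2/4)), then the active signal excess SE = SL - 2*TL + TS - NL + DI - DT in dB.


Step 1: TS = 10*log10(2.27^2/4) = 1.1 dB
Step 2: SE = SL - 2*TL + TS - NL + DI - DT = 220 - 2*55 + (1.1) - 51 + 19 - 14 = 65.1

65.1 dB


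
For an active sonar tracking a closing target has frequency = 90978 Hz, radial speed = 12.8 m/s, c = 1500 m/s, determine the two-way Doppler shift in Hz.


fd = 2*f*v/c = 2 * 90978 * 12.8 / 1500 = 1552.69

1552.69 Hz


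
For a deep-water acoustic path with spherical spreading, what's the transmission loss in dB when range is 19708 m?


TL = 20*log10(19708) = 85.89

85.89 dB


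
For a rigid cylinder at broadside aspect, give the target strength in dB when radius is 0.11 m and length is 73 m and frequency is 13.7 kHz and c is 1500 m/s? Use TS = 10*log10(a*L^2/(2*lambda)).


lambda = 1500/13700 = 0.10949 m
TS = 10*log10(0.11*73^2/(2*0.10949)) = 34.28

34.28 dB


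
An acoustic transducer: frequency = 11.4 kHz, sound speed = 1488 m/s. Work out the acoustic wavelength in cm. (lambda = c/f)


13.05 cm


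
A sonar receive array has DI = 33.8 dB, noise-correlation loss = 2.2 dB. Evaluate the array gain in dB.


AG = DI - L_corr = 33.8 - 2.2 = 31.6

31.6 dB


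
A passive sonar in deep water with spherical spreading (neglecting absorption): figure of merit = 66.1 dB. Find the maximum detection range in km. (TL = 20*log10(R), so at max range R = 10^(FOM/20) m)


At max range FOM = TL, so 20*log10(R) = 66.1
R = 10^(66.1/20) = 2018.37 m = 2.02 km

2.02 km


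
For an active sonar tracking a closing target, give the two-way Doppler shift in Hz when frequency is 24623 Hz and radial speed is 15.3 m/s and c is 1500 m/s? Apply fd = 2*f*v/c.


502.31 Hz


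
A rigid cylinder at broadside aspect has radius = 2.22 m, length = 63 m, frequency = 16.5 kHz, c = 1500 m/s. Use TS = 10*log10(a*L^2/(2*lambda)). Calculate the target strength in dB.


46.85 dB


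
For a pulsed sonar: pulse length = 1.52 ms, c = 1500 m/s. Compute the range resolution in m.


dR = c*tau/2 = 1500 * 1.52e-3 / 2 = 1.14

1.14 m


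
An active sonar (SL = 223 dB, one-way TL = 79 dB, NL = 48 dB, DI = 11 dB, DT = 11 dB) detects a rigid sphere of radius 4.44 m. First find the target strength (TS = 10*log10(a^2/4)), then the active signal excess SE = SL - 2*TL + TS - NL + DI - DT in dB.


Step 1: TS = 10*log10(4.44^2/4) = 6.93 dB
Step 2: SE = SL - 2*TL + TS - NL + DI - DT = 223 - 2*79 + (6.93) - 48 + 11 - 11 = 23.93

23.93 dB


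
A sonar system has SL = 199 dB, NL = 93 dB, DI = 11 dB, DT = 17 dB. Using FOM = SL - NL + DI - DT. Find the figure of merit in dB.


100 dB


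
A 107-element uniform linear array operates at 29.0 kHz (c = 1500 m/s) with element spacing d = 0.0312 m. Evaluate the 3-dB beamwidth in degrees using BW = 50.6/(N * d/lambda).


Step 1: lambda = 1500/29000 = 0.05172 m
Step 2: d/lambda = 0.0312/0.05172 = 0.6032
Step 3: BW = 50.6/(N * d/lambda) = 50.6/(107 * 0.6032) = 0.78

0.78 deg


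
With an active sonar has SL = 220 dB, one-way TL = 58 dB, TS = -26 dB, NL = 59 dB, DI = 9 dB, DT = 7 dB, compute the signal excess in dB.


SE = SL - 2*TL + TS - NL + DI - DT = 220 - 2*58 + (-26) - 59 + 9 - 7 = 21

21 dB


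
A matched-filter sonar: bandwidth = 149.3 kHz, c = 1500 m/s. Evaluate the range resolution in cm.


0.5 cm


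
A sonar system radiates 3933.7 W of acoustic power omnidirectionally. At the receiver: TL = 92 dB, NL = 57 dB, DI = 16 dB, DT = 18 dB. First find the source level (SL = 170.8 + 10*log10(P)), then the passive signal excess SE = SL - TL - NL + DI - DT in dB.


Step 1: SL = 170.8 + 10*log10(3933.7) = 206.75 dB
Step 2: SE = SL - TL - NL + DI - DT = 206.75 - 92 - 57 + 16 - 18 = 55.75

55.75 dB


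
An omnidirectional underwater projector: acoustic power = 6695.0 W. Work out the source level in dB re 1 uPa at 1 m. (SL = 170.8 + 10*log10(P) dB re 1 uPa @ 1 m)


SL = 170.8 + 10*log10(6695.0) = 170.8 + 38.26 = 209.06

209.06 dB


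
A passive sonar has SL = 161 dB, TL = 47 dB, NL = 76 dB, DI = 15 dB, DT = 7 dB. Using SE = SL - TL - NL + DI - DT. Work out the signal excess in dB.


SE = SL - TL - NL + DI - DT = 161 - 47 - 76 + 15 - 7 = 46

46 dB


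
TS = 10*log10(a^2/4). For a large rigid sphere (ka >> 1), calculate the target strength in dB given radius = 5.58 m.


8.91 dB


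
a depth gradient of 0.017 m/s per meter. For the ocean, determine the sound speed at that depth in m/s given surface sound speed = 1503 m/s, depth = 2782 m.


c = 1503 + 0.017 * 2782 = 1550.294

1550.294 m/s


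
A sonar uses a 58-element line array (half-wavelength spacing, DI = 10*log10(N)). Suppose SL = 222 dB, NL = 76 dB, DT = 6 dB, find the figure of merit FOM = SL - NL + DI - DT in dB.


157.63 dB


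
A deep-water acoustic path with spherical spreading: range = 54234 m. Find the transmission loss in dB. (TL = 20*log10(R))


94.69 dB


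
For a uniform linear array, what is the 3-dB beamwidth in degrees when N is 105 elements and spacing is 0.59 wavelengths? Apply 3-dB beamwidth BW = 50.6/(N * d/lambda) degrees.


0.82 deg


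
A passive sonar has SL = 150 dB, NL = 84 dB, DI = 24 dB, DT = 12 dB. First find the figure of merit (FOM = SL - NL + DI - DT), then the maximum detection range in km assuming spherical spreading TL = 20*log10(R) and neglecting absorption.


Step 1: FOM = SL - NL + DI - DT = 150 - 84 + 24 - 12 = 78 dB
Step 2: at max range FOM = TL = 20*log10(R), so R = 10^(78/20) = 7943.28 m = 7.94 km

7.94 km


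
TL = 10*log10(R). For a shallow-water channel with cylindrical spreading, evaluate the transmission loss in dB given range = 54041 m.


TL = 10*log10(54041) = 47.33

47.33 dB


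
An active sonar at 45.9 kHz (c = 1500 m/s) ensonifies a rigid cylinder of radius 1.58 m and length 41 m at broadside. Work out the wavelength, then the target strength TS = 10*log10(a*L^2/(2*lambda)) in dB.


Step 1: lambda = c/f = 1500/45900 = 0.03268 m
Step 2: TS = 10*log10(a*L^2/(2*lambda)) = 10*log10(1.58*41^2/(2*0.03268)) = 46.09

46.09 dB


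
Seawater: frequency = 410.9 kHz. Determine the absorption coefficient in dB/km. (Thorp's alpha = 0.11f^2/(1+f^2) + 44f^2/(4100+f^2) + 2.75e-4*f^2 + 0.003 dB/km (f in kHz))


f^2 = 168838.81
alpha = 0.11*168838.81/(1+168838.81) + 44*168838.81/(4100+168838.81) + 2.75e-4*168838.81 + 0.003 = 89.501

89.501 dB/km


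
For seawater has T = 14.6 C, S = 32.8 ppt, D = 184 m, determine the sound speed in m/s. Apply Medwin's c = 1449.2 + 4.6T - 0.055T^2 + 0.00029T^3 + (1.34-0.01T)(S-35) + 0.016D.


1505.86 m/s


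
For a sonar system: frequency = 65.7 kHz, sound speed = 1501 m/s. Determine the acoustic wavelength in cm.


lambda = c/f = 1501 / 65700 = 0.0228 m = 2.28 cm

2.28 cm


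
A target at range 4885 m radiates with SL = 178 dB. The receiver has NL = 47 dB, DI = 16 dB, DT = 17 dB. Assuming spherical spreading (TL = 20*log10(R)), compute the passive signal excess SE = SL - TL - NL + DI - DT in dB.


Step 1: TL = 20*log10(4885) = 73.78 dB
Step 2: SE = 178 - 73.78 - 47 + 16 - 17 = 56.22

56.22 dB


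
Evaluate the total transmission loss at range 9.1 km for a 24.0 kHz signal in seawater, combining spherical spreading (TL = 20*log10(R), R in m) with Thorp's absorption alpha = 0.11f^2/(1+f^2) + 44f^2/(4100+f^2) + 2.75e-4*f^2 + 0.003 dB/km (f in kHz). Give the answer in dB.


Step 1 (Thorp): alpha = 0.11*576.0/(1+576.0) + 44*576.0/(4100+576.0) + 2.75e-4*576.0 + 0.003 = 5.6912 dB/km
Step 2: TL_spread = 20*log10(9100) = 79.18 dB
Step 3: TL_abs = alpha*R = 5.6912 * 9.1 = 51.79 dB
Step 4: TL_total = 79.18 + 51.79 = 130.97

130.97 dB


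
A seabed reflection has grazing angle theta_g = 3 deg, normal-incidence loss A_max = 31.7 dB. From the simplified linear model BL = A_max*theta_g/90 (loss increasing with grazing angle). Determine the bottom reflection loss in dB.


BL = A_max * theta_g / 90 = 31.7 * 3 / 90 = 1.06

1.06 dB


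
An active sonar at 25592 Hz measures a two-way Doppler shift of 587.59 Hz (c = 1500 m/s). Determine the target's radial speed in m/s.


17.22 m/s


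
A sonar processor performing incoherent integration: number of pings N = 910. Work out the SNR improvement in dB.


14.8 dB


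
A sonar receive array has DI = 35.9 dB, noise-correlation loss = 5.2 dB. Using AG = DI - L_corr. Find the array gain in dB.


AG = DI - L_corr = 35.9 - 5.2 = 30.7

30.7 dB


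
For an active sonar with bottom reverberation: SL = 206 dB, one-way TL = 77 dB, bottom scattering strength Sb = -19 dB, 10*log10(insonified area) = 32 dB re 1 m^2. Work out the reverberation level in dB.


65 dB


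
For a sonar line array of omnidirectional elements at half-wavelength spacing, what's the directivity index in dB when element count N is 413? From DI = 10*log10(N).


26.16 dB


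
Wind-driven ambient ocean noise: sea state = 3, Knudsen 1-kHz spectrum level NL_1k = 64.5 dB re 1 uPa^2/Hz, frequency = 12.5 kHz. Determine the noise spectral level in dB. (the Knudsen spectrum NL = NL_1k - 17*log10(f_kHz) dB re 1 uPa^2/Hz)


45.85 dB


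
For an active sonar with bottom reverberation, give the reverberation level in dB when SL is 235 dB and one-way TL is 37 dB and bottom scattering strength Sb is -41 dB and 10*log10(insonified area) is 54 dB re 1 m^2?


RL = SL - 2*TL + Sb + 10*log10(A) = 235 - 2*37 + (-41) + 54 = 174

174 dB


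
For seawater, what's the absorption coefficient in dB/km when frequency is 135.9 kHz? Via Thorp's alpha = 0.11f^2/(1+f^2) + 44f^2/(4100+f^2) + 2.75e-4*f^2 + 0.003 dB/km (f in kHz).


f^2 = 18468.81
alpha = 0.11*18468.81/(1+18468.81) + 44*18468.81/(4100+18468.81) + 2.75e-4*18468.81 + 0.003 = 41.199

41.199 dB/km


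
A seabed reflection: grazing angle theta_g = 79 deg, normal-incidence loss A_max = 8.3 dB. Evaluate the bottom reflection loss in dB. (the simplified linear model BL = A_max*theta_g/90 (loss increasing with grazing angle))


BL = A_max * theta_g / 90 = 8.3 * 79 / 90 = 7.29

7.29 dB


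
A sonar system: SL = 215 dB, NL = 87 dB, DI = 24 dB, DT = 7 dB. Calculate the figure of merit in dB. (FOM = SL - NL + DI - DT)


FOM = SL - NL + DI - DT = 215 - 87 + 24 - 7 = 145

145 dB


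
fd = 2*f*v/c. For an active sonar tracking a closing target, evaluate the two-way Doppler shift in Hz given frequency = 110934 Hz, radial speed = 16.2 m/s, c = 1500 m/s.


2396.17 Hz


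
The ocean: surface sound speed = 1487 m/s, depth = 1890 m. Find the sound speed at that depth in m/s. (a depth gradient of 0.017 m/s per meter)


c = 1487 + 0.017 * 1890 = 1519.13

1519.13 m/s


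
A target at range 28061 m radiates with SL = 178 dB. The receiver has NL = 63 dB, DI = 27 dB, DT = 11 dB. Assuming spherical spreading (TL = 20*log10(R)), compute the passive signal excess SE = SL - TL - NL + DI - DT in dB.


Step 1: TL = 20*log10(28061) = 88.96 dB
Step 2: SE = 178 - 88.96 - 63 + 27 - 11 = 42.04

42.04 dB


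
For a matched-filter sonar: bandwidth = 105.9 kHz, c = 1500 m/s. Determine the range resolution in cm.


0.71 cm


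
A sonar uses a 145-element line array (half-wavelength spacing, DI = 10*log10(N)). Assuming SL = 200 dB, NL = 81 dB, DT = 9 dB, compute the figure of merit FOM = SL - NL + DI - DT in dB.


Step 1: DI = 10*log10(145) = 21.61 dB
Step 2: FOM = SL - NL + DI - DT = 200 - 81 + 21.61 - 9 = 131.61

131.61 dB


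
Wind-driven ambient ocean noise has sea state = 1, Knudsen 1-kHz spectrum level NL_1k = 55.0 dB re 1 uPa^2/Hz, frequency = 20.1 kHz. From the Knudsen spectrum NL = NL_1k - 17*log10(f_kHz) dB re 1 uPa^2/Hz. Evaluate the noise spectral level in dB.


NL = NL_1k - 17*log10(f_kHz) = 55.0 - 17*log10(20.1) = 55.0 - (22.15) = 32.85

32.85 dB


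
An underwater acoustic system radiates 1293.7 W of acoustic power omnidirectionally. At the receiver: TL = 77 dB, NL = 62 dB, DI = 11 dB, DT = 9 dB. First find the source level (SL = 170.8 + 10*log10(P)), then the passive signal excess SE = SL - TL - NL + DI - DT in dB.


Step 1: SL = 170.8 + 10*log10(1293.7) = 201.92 dB
Step 2: SE = SL - TL - NL + DI - DT = 201.92 - 77 - 62 + 11 - 9 = 64.92

64.92 dB


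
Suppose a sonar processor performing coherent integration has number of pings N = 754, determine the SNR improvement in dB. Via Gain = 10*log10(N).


Gain = 10*log10(754) = 28.77

28.77 dB


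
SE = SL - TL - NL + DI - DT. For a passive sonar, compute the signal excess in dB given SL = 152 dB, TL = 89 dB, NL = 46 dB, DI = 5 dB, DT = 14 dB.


SE = SL - TL - NL + DI - DT = 152 - 89 - 46 + 5 - 14 = 8

8 dB


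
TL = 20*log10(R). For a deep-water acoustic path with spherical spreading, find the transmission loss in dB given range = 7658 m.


TL = 20*log10(7658) = 77.68

77.68 dB


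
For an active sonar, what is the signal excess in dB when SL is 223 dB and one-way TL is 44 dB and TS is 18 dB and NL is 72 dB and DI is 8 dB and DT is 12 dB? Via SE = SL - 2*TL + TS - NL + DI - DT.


SE = SL - 2*TL + TS - NL + DI - DT = 223 - 2*44 + (18) - 72 + 8 - 12 = 77

77 dB


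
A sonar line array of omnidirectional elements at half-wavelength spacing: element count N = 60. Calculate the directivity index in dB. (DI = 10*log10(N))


DI = 10*log10(60) = 17.78

17.78 dB


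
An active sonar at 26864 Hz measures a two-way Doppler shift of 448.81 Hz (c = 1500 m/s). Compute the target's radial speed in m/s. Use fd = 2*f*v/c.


12.53 m/s


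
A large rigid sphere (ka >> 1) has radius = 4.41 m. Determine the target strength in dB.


6.87 dB


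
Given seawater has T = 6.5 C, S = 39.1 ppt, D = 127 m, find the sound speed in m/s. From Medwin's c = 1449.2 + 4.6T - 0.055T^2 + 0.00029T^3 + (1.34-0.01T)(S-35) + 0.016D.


c = 1449.2 + 4.6*6.5 - 0.055*6.5^2 + 0.00029*6.5^3 + (1.34 - 0.01*6.5)*(39.1 - 35) + 0.016*127 = 1484.12

1484.12 m/s


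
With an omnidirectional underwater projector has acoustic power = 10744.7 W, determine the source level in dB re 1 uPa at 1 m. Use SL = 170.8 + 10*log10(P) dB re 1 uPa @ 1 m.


SL = 170.8 + 10*log10(10744.7) = 170.8 + 40.31 = 211.11

211.11 dB


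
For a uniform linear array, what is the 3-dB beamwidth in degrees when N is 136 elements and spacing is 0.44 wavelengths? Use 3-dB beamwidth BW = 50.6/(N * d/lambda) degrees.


BW = 50.6 / (136 * 0.44) = 50.6 / 59.84 = 0.85

0.85 deg


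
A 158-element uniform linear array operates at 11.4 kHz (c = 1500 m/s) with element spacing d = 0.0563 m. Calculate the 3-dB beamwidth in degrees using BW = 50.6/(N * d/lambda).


Step 1: lambda = 1500/11400 = 0.13158 m
Step 2: d/lambda = 0.0563/0.13158 = 0.4279
Step 3: BW = 50.6/(N * d/lambda) = 50.6/(158 * 0.4279) = 0.75

0.75 deg


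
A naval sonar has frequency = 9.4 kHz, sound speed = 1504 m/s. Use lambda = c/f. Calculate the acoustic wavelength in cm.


lambda = c/f = 1504 / 9400 = 0.16 m = 16.0 cm

16.0 cm


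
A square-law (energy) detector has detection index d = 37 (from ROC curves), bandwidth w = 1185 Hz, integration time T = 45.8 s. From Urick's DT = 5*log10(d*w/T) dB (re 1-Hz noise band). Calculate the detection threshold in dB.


DT = 5*log10(d*w/T) = 5*log10(37 * 1185 / 45.8) = 5*log10(957.31) = 14.91

14.91 dB


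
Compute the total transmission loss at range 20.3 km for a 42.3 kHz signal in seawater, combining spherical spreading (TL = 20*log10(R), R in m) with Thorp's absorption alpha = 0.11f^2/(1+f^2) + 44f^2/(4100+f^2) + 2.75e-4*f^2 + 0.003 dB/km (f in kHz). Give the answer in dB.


Step 1 (Thorp): alpha = 0.11*1789.29/(1+1789.29) + 44*1789.29/(4100+1789.29) + 2.75e-4*1789.29 + 0.003 = 13.9731 dB/km
Step 2: TL_spread = 20*log10(20300) = 86.15 dB
Step 3: TL_abs = alpha*R = 13.9731 * 20.3 = 283.65 dB
Step 4: TL_total = 86.15 + 283.65 = 369.8

369.8 dB


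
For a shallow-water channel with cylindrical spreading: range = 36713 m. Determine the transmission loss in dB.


TL = 10*log10(36713) = 45.65

45.65 dB


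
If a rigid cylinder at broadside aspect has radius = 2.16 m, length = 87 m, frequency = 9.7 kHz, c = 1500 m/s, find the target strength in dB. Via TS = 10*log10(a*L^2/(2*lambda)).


47.23 dB


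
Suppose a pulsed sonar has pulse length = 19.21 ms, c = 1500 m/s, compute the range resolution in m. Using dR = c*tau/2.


dR = c*tau/2 = 1500 * 19.21e-3 / 2 = 14.4075

14.4075 m


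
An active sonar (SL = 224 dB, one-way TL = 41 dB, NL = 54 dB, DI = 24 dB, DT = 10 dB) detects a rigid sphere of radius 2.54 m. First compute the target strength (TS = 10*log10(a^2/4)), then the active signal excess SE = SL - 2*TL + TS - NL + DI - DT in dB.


Step 1: TS = 10*log10(2.54^2/4) = 2.08 dB
Step 2: SE = SL - 2*TL + TS - NL + DI - DT = 224 - 2*41 + (2.08) - 54 + 24 - 10 = 104.08

104.08 dB


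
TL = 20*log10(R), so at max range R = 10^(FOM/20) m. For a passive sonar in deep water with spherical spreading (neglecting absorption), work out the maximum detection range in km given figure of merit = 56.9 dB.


At max range FOM = TL, so 20*log10(R) = 56.9
R = 10^(56.9/20) = 699.84 m = 0.7 km

0.7 km


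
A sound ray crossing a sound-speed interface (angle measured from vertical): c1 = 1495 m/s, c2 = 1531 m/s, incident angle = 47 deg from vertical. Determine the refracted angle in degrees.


48.5 deg


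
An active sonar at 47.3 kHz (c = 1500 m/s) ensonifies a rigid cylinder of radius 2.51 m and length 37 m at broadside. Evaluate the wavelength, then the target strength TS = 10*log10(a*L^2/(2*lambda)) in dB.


Step 1: lambda = c/f = 1500/47300 = 0.03171 m
Step 2: TS = 10*log10(a*L^2/(2*lambda)) = 10*log10(2.51*37^2/(2*0.03171)) = 47.34

47.34 dB


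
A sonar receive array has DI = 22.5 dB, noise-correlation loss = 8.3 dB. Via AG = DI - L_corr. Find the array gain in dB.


AG = DI - L_corr = 22.5 - 8.3 = 14.2

14.2 dB


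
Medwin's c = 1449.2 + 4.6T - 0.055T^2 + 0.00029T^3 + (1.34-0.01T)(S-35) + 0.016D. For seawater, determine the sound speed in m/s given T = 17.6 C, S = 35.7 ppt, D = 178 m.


c = 1449.2 + 4.6*17.6 - 0.055*17.6^2 + 0.00029*17.6^3 + (1.34 - 0.01*17.6)*(35.7 - 35) + 0.016*178 = 1518.37

1518.37 m/s


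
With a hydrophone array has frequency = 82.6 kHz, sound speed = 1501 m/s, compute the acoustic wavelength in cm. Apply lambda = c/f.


lambda = c/f = 1501 / 82600 = 0.0182 m = 1.82 cm

1.82 cm


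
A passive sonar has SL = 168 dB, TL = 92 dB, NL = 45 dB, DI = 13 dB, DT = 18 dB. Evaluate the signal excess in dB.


SE = SL - TL - NL + DI - DT = 168 - 92 - 45 + 13 - 18 = 26

26 dB


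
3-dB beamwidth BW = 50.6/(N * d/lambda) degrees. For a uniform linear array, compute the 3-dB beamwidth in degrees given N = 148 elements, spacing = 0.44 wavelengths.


BW = 50.6 / (148 * 0.44) = 50.6 / 65.12 = 0.78

0.78 deg


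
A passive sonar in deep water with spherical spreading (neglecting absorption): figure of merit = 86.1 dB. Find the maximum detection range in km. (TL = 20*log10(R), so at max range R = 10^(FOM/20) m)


At max range FOM = TL, so 20*log10(R) = 86.1
R = 10^(86.1/20) = 20183.66 m = 20.18 km

20.18 km


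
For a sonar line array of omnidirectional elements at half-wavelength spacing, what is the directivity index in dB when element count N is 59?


DI = 10*log10(59) = 17.71

17.71 dB


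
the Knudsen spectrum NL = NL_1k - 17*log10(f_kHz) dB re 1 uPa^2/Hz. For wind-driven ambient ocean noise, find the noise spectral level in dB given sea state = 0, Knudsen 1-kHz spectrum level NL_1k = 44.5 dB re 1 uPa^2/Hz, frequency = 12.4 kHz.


NL = NL_1k - 17*log10(f_kHz) = 44.5 - 17*log10(12.4) = 44.5 - (18.59) = 25.91

25.91 dB


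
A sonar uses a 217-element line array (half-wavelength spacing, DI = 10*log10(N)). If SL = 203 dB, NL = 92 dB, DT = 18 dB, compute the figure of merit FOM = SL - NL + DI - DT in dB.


Step 1: DI = 10*log10(217) = 23.36 dB
Step 2: FOM = SL - NL + DI - DT = 203 - 92 + 23.36 - 18 = 116.36

116.36 dB


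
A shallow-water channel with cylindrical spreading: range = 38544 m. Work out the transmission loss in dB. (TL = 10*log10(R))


45.86 dB


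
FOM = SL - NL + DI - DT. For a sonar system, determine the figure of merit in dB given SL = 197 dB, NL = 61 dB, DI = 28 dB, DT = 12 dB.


FOM = SL - NL + DI - DT = 197 - 61 + 28 - 12 = 152

152 dB


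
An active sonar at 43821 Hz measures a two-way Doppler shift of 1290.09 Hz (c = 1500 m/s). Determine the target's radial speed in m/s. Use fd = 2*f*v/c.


From fd = 2*f*v/c, v = c*fd/(2*f) = 1500 * 1290.09 / (2*43821) = 22.08

22.08 m/s


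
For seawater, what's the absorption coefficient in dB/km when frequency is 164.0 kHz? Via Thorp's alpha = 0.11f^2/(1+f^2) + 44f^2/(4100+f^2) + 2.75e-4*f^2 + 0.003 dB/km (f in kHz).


f^2 = 26896.0
alpha = 0.11*26896.0/(1+26896.0) + 44*26896.0/(4100+26896.0) + 2.75e-4*26896.0 + 0.003 = 45.689

45.689 dB/km


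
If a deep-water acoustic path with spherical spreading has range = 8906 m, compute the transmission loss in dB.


78.99 dB


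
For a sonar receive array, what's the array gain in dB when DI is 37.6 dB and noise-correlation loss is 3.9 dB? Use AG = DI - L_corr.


AG = DI - L_corr = 37.6 - 3.9 = 33.7

33.7 dB


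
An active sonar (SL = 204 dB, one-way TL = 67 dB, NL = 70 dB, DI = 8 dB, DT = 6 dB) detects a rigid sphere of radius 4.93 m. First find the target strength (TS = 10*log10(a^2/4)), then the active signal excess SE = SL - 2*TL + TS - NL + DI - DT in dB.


Step 1: TS = 10*log10(4.93^2/4) = 7.84 dB
Step 2: SE = SL - 2*TL + TS - NL + DI - DT = 204 - 2*67 + (7.84) - 70 + 8 - 6 = 9.84

9.84 dB
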